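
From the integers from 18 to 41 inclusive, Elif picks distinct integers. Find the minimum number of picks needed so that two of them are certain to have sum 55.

15

Two chosen integers sum to 55 exactly when both halves of some pair {x, 55−x} with 18 ≤ x ≤ 55−x ≤ 37 are chosen — 10 such pairs.
The remaining 4 elements (those with no distinct partner in range) can never complete a 55-sum, so the worst case takes all of them and one from each pair: 4 + 10 = 14.
Pigeonhole: the 15th integer has to be the second member of some pair, so 14 + 1 = 15.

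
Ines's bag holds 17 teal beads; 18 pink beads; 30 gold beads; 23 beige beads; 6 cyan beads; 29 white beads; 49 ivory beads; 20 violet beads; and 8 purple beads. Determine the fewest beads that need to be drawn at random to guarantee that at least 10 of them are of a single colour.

The 9 colours are the holes; the beads drawn are the pigeons.
To avoid 10 of any one colour, the worst case takes at most 9 of each colour, or every bead of a colour that has fewer than 9.
That gives 9 + 9 + 9 + 9 + 6 + 9 + 9 + 9 + 8 = 77 beads with no colour reaching 10.
The next bead forces some colour to 10, so 77 + 1 = 78.

78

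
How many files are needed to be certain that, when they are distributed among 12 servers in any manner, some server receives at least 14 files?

157

With 156 files one could put exactly 13 in each of the 12 servers, and no server would reach 14.
One more file must land in a server that already has 13, giving it 14.
So 12 × 13 + 1 = 157 files are required.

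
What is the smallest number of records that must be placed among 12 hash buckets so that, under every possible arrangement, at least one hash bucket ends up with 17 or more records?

With 192 records one could put exactly 16 in each of the 12 hash buckets, and no hash bucket would reach 17.
By pigeonhole, one more record must land in a hash bucket that already has 16, giving it 17.
So 12 × 16 + 1 = 193 records are required.

193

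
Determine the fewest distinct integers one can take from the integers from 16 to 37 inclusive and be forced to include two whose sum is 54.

13

Group the elements by complementary pair {x, 54−x}: {17,37}, {18,36}, {19,35}, …, giving 10 two-element pairs, the single value 27 (it cannot pair with itself since the integers are distinct), and 1 integer whose partner 54−x falls outside [16,37].
By pigeonhole, treating each of those 12 groups as a pigeonhole, one can pick one integer per group — 12 integers — with no two summing to 54.
The 13th integer lands in an occupied pair, forcing a sum of 54.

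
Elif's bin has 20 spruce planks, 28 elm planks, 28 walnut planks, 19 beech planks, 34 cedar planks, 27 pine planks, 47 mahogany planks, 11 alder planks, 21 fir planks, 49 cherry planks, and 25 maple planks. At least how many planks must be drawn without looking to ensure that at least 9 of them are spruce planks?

In the worst case for collecting spruce planks, every non-spruce plank comes out first.
There are 28 + 28 + 19 + 34 + 27 + 47 + 11 + 21 + 49 + 25 = 289 non-spruce planks altogether.
After those, each further plank must be spruce, so 289 + 9 = 298 draws guarantee 9 spruce planks.

298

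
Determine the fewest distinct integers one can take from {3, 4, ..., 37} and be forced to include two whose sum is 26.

26

Two chosen integers sum to 26 exactly when both halves of some pair {x, 26−x} with 3 ≤ x ≤ 26−x ≤ 23 are chosen — 10 such pairs.
The remaining 15 elements (those with no distinct partner in range) can never complete a 26-sum, so the worst case takes all of them and one from each pair: 15 + 10 = 25.
By pigeonhole, the 26th integer has to be the second member of some pair, so 25 + 1 = 26.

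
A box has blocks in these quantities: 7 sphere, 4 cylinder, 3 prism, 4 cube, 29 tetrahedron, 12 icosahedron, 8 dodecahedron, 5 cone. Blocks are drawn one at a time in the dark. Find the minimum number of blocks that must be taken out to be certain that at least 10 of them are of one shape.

50

The 8 shapes are the holes; the blocks drawn are the pigeons.
To avoid 10 of any one shape, the worst case takes at most 9 of each shape, or every block of a shape that has fewer than 9.
That gives 7 + 4 + 3 + 4 + 9 + 9 + 8 + 5 = 49 blocks with no shape reaching 10.
The next block forces some shape to 10, so 49 + 1 = 50.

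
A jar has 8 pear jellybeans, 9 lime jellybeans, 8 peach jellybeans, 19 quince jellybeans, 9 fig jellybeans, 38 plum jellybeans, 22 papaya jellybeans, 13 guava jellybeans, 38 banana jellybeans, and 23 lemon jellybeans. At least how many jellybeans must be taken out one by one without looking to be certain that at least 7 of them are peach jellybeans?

186

In the worst case for collecting peach jellybeans, every non-peach jellybean comes out first.
There are 8 + 9 + 19 + 9 + 38 + 22 + 13 + 38 + 23 = 179 non-peach jellybeans altogether.
After those, each further jellybean must be peach, so 179 + 7 = 186 draws guarantee 7 peach jellybeans.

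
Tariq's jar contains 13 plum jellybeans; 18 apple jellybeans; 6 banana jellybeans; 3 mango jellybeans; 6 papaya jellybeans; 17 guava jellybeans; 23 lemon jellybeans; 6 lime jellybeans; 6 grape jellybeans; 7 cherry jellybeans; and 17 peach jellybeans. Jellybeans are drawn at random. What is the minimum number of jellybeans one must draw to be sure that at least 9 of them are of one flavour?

75

The 11 flavours are the holes; the jellybeans drawn are the pigeons.
To avoid 9 of any one flavour, the worst case takes at most 8 of each flavour, or every jellybean of a flavour that has fewer than 8.
That gives 8 + 8 + 6 + 3 + 6 + 8 + 8 + 6 + 6 + 7 + 8 = 74 jellybeans with no flavour reaching 9.
The next jellybean forces some flavour to 9, so 74 + 1 = 75.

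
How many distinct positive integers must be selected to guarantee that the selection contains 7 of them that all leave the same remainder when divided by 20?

121

The 20 residue classes mod 20 are the pigeonholes.
With 120 integers one could put 6 in each residue class and have no class reach 7.
The 121st integer pushes some class to 7, so 20·6 + 1 = 121.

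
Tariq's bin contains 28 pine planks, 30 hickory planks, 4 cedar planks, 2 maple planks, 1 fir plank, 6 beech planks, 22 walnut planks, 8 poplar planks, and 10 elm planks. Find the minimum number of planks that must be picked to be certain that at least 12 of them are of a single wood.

65

Pigeonhole: the 9 woods are the holes; the planks drawn are the pigeons.
To avoid 12 of any one wood, the worst case takes at most 11 of each wood, or every plank of a wood that has fewer than 11.
That gives 11 + 11 + 4 + 2 + 1 + 6 + 11 + 8 + 10 = 64 planks with no wood reaching 12.
The next plank forces some wood to 12, so 64 + 1 = 65.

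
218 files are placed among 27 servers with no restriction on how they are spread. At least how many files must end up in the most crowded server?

By pigeonhole, the 27 servers are the holes and the 218 files are the pigeons.
If every server held at most 8 files, the total would be at most 27 × 8 = 216, which is less than 218.
So some server holds at least ⌈218/27⌉ = 9 files.

9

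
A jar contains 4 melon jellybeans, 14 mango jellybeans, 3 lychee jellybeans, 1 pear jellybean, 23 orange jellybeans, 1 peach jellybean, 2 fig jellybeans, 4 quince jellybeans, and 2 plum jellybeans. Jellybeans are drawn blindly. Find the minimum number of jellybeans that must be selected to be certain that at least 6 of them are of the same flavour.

An adversary could hand out at most 5 jellybeans per flavour (7 flavours run out sooner): 4 + 5 + 3 + 1 + 5 + 1 + 2 + 4 + 2 = 27 jellybeans and still no flavour has 6.
One more jellybean lands in a flavour already at 5, so 28 draws are enough and 27 are not.

28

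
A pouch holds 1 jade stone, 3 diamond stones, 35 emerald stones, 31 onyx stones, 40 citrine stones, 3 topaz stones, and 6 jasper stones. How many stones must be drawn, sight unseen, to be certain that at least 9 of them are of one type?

An adversary could hand out at most 8 stones per type (4 types run out sooner): 1 + 3 + 8 + 8 + 8 + 3 + 6 = 37 stones and still no type has 9.
One more stone lands in a type already at 8, so 38 draws are enough and 37 are not.

38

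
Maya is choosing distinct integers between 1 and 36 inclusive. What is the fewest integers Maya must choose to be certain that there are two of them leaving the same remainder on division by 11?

12

By pigeonhole, the 11 residue classes mod 11 are the pigeonholes.
With 11 integers one could put 1 in each residue class and have no class reach 2.
The 12th integer pushes some class to 2, so 11·1 + 1 = 12.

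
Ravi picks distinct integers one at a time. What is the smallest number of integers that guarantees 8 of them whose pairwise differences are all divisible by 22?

Integers whose pairwise differences are multiples of 22 are exactly those sharing a remainder mod 22. Pigeonhole: the 22 residue classes mod 22 are the pigeonholes.
With 154 integers one could put 7 in each residue class and have no class reach 8.
The 155th integer pushes some class to 8, so 22·7 + 1 = 155.

155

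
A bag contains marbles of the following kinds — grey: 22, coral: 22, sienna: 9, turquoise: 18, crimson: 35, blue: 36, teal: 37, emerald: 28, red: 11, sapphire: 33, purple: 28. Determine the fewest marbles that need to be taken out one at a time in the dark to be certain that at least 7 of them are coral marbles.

264

In the worst case for collecting coral marbles, every non-coral marble comes out first.
There are 22 + 9 + 18 + 35 + 36 + 37 + 28 + 11 + 33 + 28 = 257 non-coral marbles altogether.
After those, each further marble must be coral, so 257 + 7 = 264 draws guarantee 7 coral marbles.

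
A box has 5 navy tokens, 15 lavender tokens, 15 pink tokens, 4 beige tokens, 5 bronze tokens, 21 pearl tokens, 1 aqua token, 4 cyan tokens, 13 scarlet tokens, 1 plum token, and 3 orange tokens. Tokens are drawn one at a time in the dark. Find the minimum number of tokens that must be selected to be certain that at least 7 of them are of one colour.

48

Pigeonhole: put each drawn token into a box by colour. The largest draw with every box below 7 takes min(count, 6) from each colour; colours with fewer than 6 contribute all they have.
Σ min(cᵢ, 6) = 5 + 6 + 6 + 4 + 5 + 6 + 1 + 4 + 6 + 1 + 3 = 47.
Draw number 47 + 1 = 48 must push one box to 7.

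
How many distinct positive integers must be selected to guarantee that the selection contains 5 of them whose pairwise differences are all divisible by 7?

29

Integers whose pairwise differences are multiples of 7 are exactly those sharing a remainder mod 7. Pigeonhole: the 7 residue classes mod 7 are the pigeonholes.
With 28 integers one could put 4 in each residue class and have no class reach 5.
The 29th integer pushes some class to 5, so 7·4 + 1 = 29.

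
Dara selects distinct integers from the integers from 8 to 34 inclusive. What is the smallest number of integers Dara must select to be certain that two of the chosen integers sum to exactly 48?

A set avoiding the sum 48 can contain at most one of each pair {x, 48−x}, plus the 7 elements whose complement lies outside the range or equal to its own complement.
The integers 8, …, 24 (17 of them) are such a set: any two sum to at least 8+9 = 17 and at most 23+24 = 47 < 48.
By pigeonhole, any 18th integer completes one of the 10 pairs, so 18 choices force a sum of 48.

18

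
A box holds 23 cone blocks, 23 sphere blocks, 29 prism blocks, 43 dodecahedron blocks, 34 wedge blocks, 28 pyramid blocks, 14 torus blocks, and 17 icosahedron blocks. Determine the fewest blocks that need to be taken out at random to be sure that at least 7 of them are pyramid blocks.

In the worst case for collecting pyramid blocks, every non-pyramid block comes out first.
There are 23 + 23 + 29 + 43 + 34 + 14 + 17 = 183 non-pyramid blocks altogether.
After those, each further block must be pyramid, so 183 + 7 = 190 draws guarantee 7 pyramid blocks.

190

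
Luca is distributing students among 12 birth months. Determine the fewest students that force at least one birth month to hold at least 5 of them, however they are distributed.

With 48 students one could put exactly 4 in each of the 12 birth months, and no birth month would reach 5.
Pigeonhole: one more student must land in a birth month that already has 4, giving it 5.
So 12 × 4 + 1 = 49 students are required.

49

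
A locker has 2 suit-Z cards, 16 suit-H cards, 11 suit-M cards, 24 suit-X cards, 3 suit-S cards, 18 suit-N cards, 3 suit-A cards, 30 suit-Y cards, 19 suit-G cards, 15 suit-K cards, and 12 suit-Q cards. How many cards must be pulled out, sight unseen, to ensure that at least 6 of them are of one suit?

49

An adversary could hand out at most 5 cards per suit (suit-Z, suit-S, suit-A run out sooner): 2 + 5 + 5 + 5 + 3 + 5 + 3 + 5 + 5 + 5 + 5 = 48 cards and still no suit has 6.
One more card lands in a suit already at 5, so 49 draws are enough and 48 are not.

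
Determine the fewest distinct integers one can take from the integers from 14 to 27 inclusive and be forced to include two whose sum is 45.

10

Two chosen integers sum to 45 exactly when both halves of some pair {x, 45−x} with 18 ≤ x ≤ 45−x ≤ 27 are chosen — 5 such pairs.
The remaining 4 elements (those with no distinct partner in range) can never complete a 45-sum, so the worst case takes all of them and one from each pair: 4 + 5 = 9.
By pigeonhole, the 10th integer has to be the second member of some pair, so 9 + 1 = 10.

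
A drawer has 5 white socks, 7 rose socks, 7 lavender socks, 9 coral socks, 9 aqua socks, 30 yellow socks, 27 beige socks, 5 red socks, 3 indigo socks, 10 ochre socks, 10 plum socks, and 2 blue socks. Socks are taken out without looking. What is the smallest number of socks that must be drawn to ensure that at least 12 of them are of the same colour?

Put each drawn sock into a box by colour. The largest draw with every box below 12 takes min(count, 11) from each colour; colours with fewer than 11 contribute all they have.
Σ min(cᵢ, 11) = 5 + 7 + 7 + 9 + 9 + 11 + 11 + 5 + 3 + 10 + 10 + 2 = 89.
Draw number 89 + 1 = 90 must push one box to 12.

90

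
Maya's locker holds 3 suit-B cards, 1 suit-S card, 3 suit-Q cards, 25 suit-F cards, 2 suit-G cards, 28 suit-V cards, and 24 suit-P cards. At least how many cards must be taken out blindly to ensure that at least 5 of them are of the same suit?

Put each drawn card into a box by suit. The largest draw with every box below 5 takes min(count, 4) from each suit; suits with fewer than 4 contribute all they have.
Σ min(cᵢ, 4) = 3 + 1 + 3 + 4 + 2 + 4 + 4 = 21.
Draw number 21 + 1 = 22 must push one box to 5.

22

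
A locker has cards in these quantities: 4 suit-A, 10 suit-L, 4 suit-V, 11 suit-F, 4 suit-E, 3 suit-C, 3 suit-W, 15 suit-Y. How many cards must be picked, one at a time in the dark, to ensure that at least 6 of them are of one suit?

An adversary could hand out at most 5 cards per suit (5 suits run out sooner): 4 + 5 + 4 + 5 + 4 + 3 + 3 + 5 = 33 cards and still no suit has 6.
By the pigeonhole principle, one more card lands in a suit already at 5, so 34 draws are enough and 33 are not.

34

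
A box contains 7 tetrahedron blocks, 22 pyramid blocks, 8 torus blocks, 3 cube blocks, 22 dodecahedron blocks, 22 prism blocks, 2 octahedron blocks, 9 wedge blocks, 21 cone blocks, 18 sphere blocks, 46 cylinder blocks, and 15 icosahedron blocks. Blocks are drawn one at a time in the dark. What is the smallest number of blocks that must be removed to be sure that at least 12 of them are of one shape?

107

By the pigeonhole principle, the 12 shapes are the holes; the blocks drawn are the pigeons.
To avoid 12 of any one shape, the worst case takes at most 11 of each shape, or every block of a shape that has fewer than 11.
That gives 7 + 11 + 8 + 3 + 11 + 11 + 2 + 9 + 11 + 11 + 11 + 11 = 106 blocks with no shape reaching 12.
The next block forces some shape to 12, so 106 + 1 = 107.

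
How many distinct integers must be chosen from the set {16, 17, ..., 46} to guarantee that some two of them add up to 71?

21

Two chosen integers sum to 71 exactly when both halves of some pair {x, 71−x} with 25 ≤ x ≤ 71−x ≤ 46 are chosen — 11 such pairs.
The remaining 9 elements (those with no distinct partner in range) can never complete a 71-sum, so the worst case takes all of them and one from each pair: 9 + 11 = 20.
The 21st integer has to be the second member of some pair, so 20 + 1 = 21.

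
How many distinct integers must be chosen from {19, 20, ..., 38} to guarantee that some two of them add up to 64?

15

Group the elements by complementary pair {x, 64−x}: {26,38}, {27,37}, {28,36}, …, giving 6 two-element pairs; the single value 32 (it cannot pair with itself since the integers are distinct); and 7 integers whose partner 64−x falls outside [19,38].
Treating each of those 14 groups as a pigeonhole, one can pick one integer per group — 14 integers — with no two summing to 64.
The 15th integer lands in an occupied pair, forcing a sum of 64.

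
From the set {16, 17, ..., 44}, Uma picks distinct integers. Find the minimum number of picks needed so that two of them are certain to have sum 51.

Group the elements by complementary pair {x, 51−x}: {16,35}, {17,34}, {18,33}, …, giving 10 two-element pairs and 9 integers whose partner 51−x falls outside [16,44].
By pigeonhole, treating each of those 19 groups as a pigeonhole, one can pick one integer per group — 19 integers — with no two summing to 51.
The 20th integer lands in an occupied pair, forcing a sum of 51.

20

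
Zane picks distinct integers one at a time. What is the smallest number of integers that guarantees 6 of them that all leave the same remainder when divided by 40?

201

The 40 residue classes mod 40 are the pigeonholes.
With 200 integers one could put 5 in each residue class and have no class reach 6.
The 201st integer pushes some class to 6, so 40·5 + 1 = 201.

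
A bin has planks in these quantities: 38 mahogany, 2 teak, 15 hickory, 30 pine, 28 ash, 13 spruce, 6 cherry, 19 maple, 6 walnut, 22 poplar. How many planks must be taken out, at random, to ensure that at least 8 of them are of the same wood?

64

An adversary could hand out at most 7 planks per wood (teak, cherry, walnut run out sooner): 7 + 2 + 7 + 7 + 7 + 7 + 6 + 7 + 6 + 7 = 63 planks and still no wood has 8.
Pigeonhole: one more plank lands in a wood already at 7, so 64 draws are enough and 63 are not.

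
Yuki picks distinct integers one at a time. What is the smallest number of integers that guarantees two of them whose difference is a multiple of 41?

42

Integers whose pairwise differences are multiples of 41 are exactly those sharing a remainder mod 41. The 41 residue classes mod 41 are the pigeonholes.
With 41 integers one could put 1 in each residue class and have no class reach 2.
The 42nd integer pushes some class to 2, so 41·1 + 1 = 42.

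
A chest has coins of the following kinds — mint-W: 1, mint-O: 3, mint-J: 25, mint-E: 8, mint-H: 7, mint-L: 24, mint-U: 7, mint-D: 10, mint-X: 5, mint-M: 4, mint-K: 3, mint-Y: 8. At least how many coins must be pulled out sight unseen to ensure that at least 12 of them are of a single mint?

Pigeonhole: the 12 mints are the holes; the coins drawn are the pigeons.
To avoid 12 of any one mint, the worst case takes at most 11 of each mint, or every coin of a mint that has fewer than 11.
That gives 1 + 3 + 11 + 8 + 7 + 11 + 7 + 10 + 5 + 4 + 3 + 8 = 78 coins with no mint reaching 12.
The next coin forces some mint to 12, so 78 + 1 = 79.

79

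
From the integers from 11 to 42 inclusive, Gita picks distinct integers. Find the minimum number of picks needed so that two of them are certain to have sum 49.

19

Two chosen integers sum to 49 exactly when both halves of some pair {x, 49−x} with 11 ≤ x ≤ 49−x ≤ 38 are chosen — 14 such pairs.
The remaining 4 elements (those with no distinct partner in range) can never complete a 49-sum, so the worst case takes all of them and one from each pair: 4 + 14 = 18.
The 19th integer has to be the second member of some pair, so 18 + 1 = 19.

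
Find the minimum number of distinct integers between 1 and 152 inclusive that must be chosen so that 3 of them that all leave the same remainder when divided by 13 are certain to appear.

27

The 13 residue classes mod 13 are the pigeonholes.
With 26 integers one could put 2 in each residue class and have no class reach 3.
The 27th integer pushes some class to 3, so 13·2 + 1 = 27.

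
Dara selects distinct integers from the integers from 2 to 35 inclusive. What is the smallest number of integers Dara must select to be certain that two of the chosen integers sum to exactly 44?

Group the elements by complementary pair {x, 44−x}: {9,35}, {10,34}, {11,33}, …, giving 13 two-element pairs, the single value 22 (it cannot pair with itself since the integers are distinct), and 7 integers whose partner 44−x falls outside [2,35].
Treating each of those 21 groups as a pigeonhole, one can pick one integer per group — 21 integers — with no two summing to 44.
The 22nd integer lands in an occupied pair, forcing a sum of 44.

22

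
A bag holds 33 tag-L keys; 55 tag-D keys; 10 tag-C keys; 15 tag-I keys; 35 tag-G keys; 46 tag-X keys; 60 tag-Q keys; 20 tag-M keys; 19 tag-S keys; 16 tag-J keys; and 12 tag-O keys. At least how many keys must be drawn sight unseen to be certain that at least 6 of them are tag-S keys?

In the worst case for collecting tag-S keys, every non-tag-S key comes out first.
There are 33 + 55 + 10 + 15 + 35 + 46 + 60 + 20 + 16 + 12 = 302 non-tag-S keys altogether.
After those, each further key must be tag-S, so 302 + 6 = 308 draws guarantee 6 tag-S keys.

308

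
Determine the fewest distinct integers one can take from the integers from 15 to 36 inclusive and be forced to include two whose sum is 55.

Two chosen integers sum to 55 exactly when both halves of some pair {x, 55−x} with 19 ≤ x ≤ 55−x ≤ 36 are chosen — 9 such pairs.
The remaining 4 elements (those with no distinct partner in range) can never complete a 55-sum, so the worst case takes all of them and one from each pair: 4 + 9 = 13.
The 14th integer has to be the second member of some pair, so 13 + 1 = 14.

14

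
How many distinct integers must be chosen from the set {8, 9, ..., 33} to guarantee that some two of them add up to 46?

Group the elements by complementary pair {x, 46−x}: {13,33}, {14,32}, {15,31}, …, giving 10 two-element pairs, the single value 23 (it cannot pair with itself since the integers are distinct), and 5 integers whose partner 46−x falls outside [8,33].
By pigeonhole, treating each of those 16 groups as a pigeonhole, one can pick one integer per group — 16 integers — with no two summing to 46.
The 17th integer lands in an occupied pair, forcing a sum of 46.

17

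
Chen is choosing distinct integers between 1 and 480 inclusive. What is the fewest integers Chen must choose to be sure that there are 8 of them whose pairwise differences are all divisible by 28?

Integers whose pairwise differences are multiples of 28 are exactly those sharing a remainder mod 28. By the pigeonhole principle, the 28 residue classes mod 28 are the pigeonholes.
With 196 integers one could put 7 in each residue class and have no class reach 8.
The 197th integer pushes some class to 8, so 28·7 + 1 = 197.

197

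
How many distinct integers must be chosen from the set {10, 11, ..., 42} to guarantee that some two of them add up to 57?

20

Two chosen integers sum to 57 exactly when both halves of some pair {x, 57−x} with 15 ≤ x ≤ 57−x ≤ 42 are chosen — 14 such pairs.
The remaining 5 elements (those with no distinct partner in range) can never complete a 57-sum, so the worst case takes all of them and one from each pair: 5 + 14 = 19.
By pigeonhole, the 20th integer has to be the second member of some pair, so 19 + 1 = 20.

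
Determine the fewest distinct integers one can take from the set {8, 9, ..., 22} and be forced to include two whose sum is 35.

11

A set avoiding the sum 35 can contain at most one of each pair {x, 35−x}, plus the 5 elements whose complement lies outside the range.
The integers 8, …, 17 (10 of them) are such a set: any two sum to at least 8+9 = 17 and at most 16+17 = 33 < 35.
Any 11th integer completes one of the 5 pairs, so 11 choices force a sum of 35.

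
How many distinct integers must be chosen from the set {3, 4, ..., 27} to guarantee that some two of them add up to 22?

Group the elements by complementary pair {x, 22−x}: {3,19}, {4,18}, {5,17}, …, giving 8 two-element pairs, the single value 11 (it cannot pair with itself since the integers are distinct), and 8 integers whose partner 22−x falls outside [3,27].
Pigeonhole: treating each of those 17 groups as a pigeonhole, one can pick one integer per group — 17 integers — with no two summing to 22.
The 18th integer lands in an occupied pair, forcing a sum of 22.

18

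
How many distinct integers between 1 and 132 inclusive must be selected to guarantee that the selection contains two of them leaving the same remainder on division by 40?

By pigeonhole, the 40 residue classes mod 40 are the pigeonholes.
With 40 integers one could put 1 in each residue class and have no class reach 2.
The 41st integer pushes some class to 2, so 40·1 + 1 = 41.

41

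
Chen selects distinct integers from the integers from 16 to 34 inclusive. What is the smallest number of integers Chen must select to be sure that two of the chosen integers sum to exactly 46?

A set avoiding the sum 46 can contain at most one of each pair {x, 46−x}, plus the 5 elements whose complement lies outside the range or equal to its own complement.
The integers 23, …, 34 (12 of them) are such a set: any two sum to at least 23+24 = 47 > 46.
By the pigeonhole principle, any 13th integer completes one of the 7 pairs, so 13 choices force a sum of 46.

13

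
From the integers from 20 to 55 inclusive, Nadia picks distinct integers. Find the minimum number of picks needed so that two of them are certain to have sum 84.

Two chosen integers sum to 84 exactly when both halves of some pair {x, 84−x} with 29 ≤ x ≤ 84−x ≤ 55 are chosen — 13 such pairs.
The remaining 10 elements (those with no distinct partner in range) can never complete a 84-sum, so the worst case takes all of them and one from each pair: 10 + 13 = 23.
Pigeonhole: the 24th integer has to be the second member of some pair, so 23 + 1 = 24.

24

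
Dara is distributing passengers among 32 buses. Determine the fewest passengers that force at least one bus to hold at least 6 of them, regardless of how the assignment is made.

With 160 passengers one could put exactly 5 in each of the 32 buses, and no bus would reach 6.
By the pigeonhole principle, one more passenger must land in a bus that already has 5, giving it 6.
So 32 × 5 + 1 = 161 passengers are required.

161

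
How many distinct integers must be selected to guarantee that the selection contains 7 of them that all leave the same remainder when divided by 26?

157

By pigeonhole, the 26 residue classes mod 26 are the pigeonholes.
With 156 integers one could put 6 in each residue class and have no class reach 7.
The 157th integer pushes some class to 7, so 26·6 + 1 = 157.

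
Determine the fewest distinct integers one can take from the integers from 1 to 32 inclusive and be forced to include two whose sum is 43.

22

Group the elements by complementary pair {x, 43−x}: {11,32}, {12,31}, {13,30}, …, giving 11 two-element pairs and 10 integers whose partner 43−x falls outside [1,32].
By pigeonhole, treating each of those 21 groups as a pigeonhole, one can pick one integer per group — 21 integers — with no two summing to 43.
The 22nd integer lands in an occupied pair, forcing a sum of 43.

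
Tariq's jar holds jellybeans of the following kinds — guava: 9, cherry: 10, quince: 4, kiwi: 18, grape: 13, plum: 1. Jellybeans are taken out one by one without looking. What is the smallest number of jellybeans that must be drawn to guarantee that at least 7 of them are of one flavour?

30

An adversary could hand out at most 6 jellybeans per flavour (quince, plum run out sooner): 6 + 6 + 4 + 6 + 6 + 1 = 29 jellybeans and still no flavour has 7.
One more jellybean lands in a flavour already at 6, so 30 draws are enough and 29 are not.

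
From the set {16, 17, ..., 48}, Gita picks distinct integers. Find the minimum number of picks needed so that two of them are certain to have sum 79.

25

A set avoiding the sum 79 can contain at most one of each pair {x, 79−x}, plus the 15 elements whose complement lies outside the range.
The integers 16, …, 39 (24 of them) are such a set: any two sum to at least 16+17 = 33 and at most 38+39 = 77 < 79.
By the pigeonhole principle, any 25th integer completes one of the 9 pairs, so 25 choices force a sum of 79.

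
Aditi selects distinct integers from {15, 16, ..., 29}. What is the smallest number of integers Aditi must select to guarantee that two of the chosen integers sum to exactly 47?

Group the elements by complementary pair {x, 47−x}: {18,29}, {19,28}, {20,27}, …, giving 6 two-element pairs and 3 integers whose partner 47−x falls outside [15,29].
Treating each of those 9 groups as a pigeonhole, one can pick one integer per group — 9 integers — with no two summing to 47.
The 10th integer lands in an occupied pair, forcing a sum of 47.

10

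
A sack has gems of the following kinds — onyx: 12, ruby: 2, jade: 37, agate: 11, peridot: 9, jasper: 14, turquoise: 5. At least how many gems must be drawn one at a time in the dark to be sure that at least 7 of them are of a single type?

An adversary could hand out at most 6 gems per type (ruby, turquoise run out sooner): 6 + 2 + 6 + 6 + 6 + 6 + 5 = 37 gems and still no type has 7.
One more gem lands in a type already at 6, so 38 draws are enough and 37 are not.

38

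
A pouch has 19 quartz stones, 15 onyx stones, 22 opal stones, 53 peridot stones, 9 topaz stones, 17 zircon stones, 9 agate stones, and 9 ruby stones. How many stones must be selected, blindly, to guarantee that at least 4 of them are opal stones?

135

In the worst case for collecting opal stones, every non-opal stone comes out first.
There are 19 + 15 + 53 + 9 + 17 + 9 + 9 = 131 non-opal stones altogether.
After those, each further stone must be opal, so 131 + 4 = 135 draws guarantee 4 opal stones.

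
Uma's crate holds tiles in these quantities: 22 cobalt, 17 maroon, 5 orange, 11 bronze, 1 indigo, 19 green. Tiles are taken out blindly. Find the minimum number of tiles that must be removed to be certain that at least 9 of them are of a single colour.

An adversary could hand out at most 8 tiles per colour (orange, indigo run out sooner): 8 + 8 + 5 + 8 + 1 + 8 = 38 tiles and still no colour has 9.
One more tile lands in a colour already at 8, so 39 draws are enough and 38 are not.

39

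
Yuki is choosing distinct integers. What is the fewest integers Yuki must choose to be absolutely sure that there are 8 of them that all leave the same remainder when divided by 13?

92

By the pigeonhole principle, the 13 residue classes mod 13 are the pigeonholes.
With 91 integers one could put 7 in each residue class and have no class reach 8.
The 92nd integer pushes some class to 8, so 13·7 + 1 = 92.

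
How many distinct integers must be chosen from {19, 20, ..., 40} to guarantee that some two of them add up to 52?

A set avoiding the sum 52 can contain at most one of each pair {x, 52−x}, plus the 8 elements whose complement lies outside the range or equal to its own complement.
The integers 26, …, 40 (15 of them) are such a set: any two sum to at least 26+27 = 53 > 52.
By pigeonhole, any 16th integer completes one of the 7 pairs, so 16 choices force a sum of 52.

16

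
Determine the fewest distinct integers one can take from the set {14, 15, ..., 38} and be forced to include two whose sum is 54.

15

Group the elements by complementary pair {x, 54−x}: {16,38}, {17,37}, {18,36}, …, giving 11 two-element pairs, the single value 27 (it cannot pair with itself since the integers are distinct), and 2 integers whose partner 54−x falls outside [14,38].
Pigeonhole: treating each of those 14 groups as a pigeonhole, one can pick one integer per group — 14 integers — with no two summing to 54.
The 15th integer lands in an occupied pair, forcing a sum of 54.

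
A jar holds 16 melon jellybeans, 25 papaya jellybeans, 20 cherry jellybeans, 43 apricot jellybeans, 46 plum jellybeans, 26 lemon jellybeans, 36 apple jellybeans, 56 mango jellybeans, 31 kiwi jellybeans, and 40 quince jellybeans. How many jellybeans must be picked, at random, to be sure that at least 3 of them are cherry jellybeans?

In the worst case for collecting cherry jellybeans, every non-cherry jellybean comes out first.
There are 16 + 25 + 43 + 46 + 26 + 36 + 56 + 31 + 40 = 319 non-cherry jellybeans altogether.
After those, each further jellybean must be cherry, so 319 + 3 = 322 draws guarantee 3 cherry jellybeans.

322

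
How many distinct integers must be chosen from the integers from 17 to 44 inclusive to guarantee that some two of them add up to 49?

Group the elements by complementary pair {x, 49−x}: {17,32}, {18,31}, {19,30}, …, giving 8 two-element pairs and 12 integers whose partner 49−x falls outside [17,44].
Treating each of those 20 groups as a pigeonhole, one can pick one integer per group — 20 integers — with no two summing to 49.
The 21st integer lands in an occupied pair, forcing a sum of 49.

21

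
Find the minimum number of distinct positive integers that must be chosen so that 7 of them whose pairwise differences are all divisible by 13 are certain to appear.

Integers whose pairwise differences are multiples of 13 are exactly those sharing a remainder mod 13. Pigeonhole: the 13 residue classes mod 13 are the pigeonholes.
With 78 integers one could put 6 in each residue class and have no class reach 7.
The 79th integer pushes some class to 7, so 13·6 + 1 = 79.

79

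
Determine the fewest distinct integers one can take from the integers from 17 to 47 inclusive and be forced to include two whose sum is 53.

Group the elements by complementary pair {x, 53−x}: {17,36}, {18,35}, {19,34}, …, giving 10 two-element pairs and 11 integers whose partner 53−x falls outside [17,47].
Pigeonhole: treating each of those 21 groups as a pigeonhole, one can pick one integer per group — 21 integers — with no two summing to 53.
The 22nd integer lands in an occupied pair, forcing a sum of 53.

22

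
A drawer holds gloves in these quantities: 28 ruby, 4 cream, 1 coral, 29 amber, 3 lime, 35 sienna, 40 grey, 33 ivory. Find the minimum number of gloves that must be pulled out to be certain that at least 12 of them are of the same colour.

64

Put each drawn glove into a box by colour. The largest draw with every box below 12 takes min(count, 11) from each colour; colours with fewer than 11 contribute all they have.
Σ min(cᵢ, 11) = 11 + 4 + 1 + 11 + 3 + 11 + 11 + 11 = 63.
Draw number 63 + 1 = 64 must push one box to 12.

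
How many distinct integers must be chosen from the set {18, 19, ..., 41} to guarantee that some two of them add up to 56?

15

Two chosen integers sum to 56 exactly when both halves of some pair {x, 56−x} with 18 ≤ x ≤ 56−x ≤ 38 are chosen — 10 such pairs.
The remaining 4 elements (those with no distinct partner in range) can never complete a 56-sum, so the worst case takes all of them and one from each pair: 4 + 10 = 14.
By pigeonhole, the 15th integer has to be the second member of some pair, so 14 + 1 = 15.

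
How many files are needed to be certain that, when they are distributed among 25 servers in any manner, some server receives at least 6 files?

126

With 125 files one could put exactly 5 in each of the 25 servers, and no server would reach 6.
One more file must land in a server that already has 5, giving it 6.
So 25 × 5 + 1 = 126 files are required.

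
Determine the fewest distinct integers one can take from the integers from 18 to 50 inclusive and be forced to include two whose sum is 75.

Two chosen integers sum to 75 exactly when both halves of some pair {x, 75−x} with 25 ≤ x ≤ 75−x ≤ 50 are chosen — 13 such pairs.
The remaining 7 elements (those with no distinct partner in range) can never complete a 75-sum, so the worst case takes all of them and one from each pair: 7 + 13 = 20.
The 21st integer has to be the second member of some pair, so 20 + 1 = 21.

21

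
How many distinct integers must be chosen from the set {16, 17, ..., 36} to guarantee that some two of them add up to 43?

16

Group the elements by complementary pair {x, 43−x}: {16,27}, {17,26}, {18,25}, …, giving 6 two-element pairs and 9 integers whose partner 43−x falls outside [16,36].
By the pigeonhole principle, treating each of those 15 groups as a pigeonhole, one can pick one integer per group — 15 integers — with no two summing to 43.
The 16th integer lands in an occupied pair, forcing a sum of 43.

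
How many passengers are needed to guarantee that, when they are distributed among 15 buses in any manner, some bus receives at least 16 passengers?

With 225 passengers one could put exactly 15 in each of the 15 buses, and no bus would reach 16.
One more passenger must land in a bus that already has 15, giving it 16.
So 15 × 15 + 1 = 226 passengers are required.

226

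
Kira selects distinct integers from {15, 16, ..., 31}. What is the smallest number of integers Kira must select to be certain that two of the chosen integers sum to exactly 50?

A set avoiding the sum 50 can contain at most one of each pair {x, 50−x}, plus the 5 elements whose complement lies outside the range or equal to its own complement.
The integers 15, …, 25 (11 of them) are such a set: any two sum to at least 15+16 = 31 and at most 24+25 = 49 < 50.
By pigeonhole, any 12th integer completes one of the 6 pairs, so 12 choices force a sum of 50.

12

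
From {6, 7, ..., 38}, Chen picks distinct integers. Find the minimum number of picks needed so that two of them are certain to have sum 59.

Group the elements by complementary pair {x, 59−x}: {21,38}, {22,37}, {23,36}, …, giving 9 two-element pairs and 15 integers whose partner 59−x falls outside [6,38].
By the pigeonhole principle, treating each of those 24 groups as a pigeonhole, one can pick one integer per group — 24 integers — with no two summing to 59.
The 25th integer lands in an occupied pair, forcing a sum of 59.

25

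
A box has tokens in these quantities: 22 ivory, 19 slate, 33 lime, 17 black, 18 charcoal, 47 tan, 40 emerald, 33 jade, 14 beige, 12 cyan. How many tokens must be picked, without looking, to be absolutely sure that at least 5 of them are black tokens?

243

In the worst case for collecting black tokens, every non-black token comes out first.
There are 22 + 19 + 33 + 18 + 47 + 40 + 33 + 14 + 12 = 238 non-black tokens altogether.
After those, each further token must be black, so 238 + 5 = 243 draws guarantee 5 black tokens.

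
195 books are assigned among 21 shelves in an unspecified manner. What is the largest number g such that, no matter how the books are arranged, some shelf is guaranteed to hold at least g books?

10

The 21 shelves are the holes and the 195 books are the pigeons.
If every shelf held at most 9 books, the total would be at most 21 × 9 = 189, which is less than 195.
So some shelf holds at least ⌈195/21⌉ = 10 books.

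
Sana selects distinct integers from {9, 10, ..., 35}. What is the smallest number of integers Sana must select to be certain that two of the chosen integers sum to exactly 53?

Group the elements by complementary pair {x, 53−x}: {18,35}, {19,34}, {20,33}, …, giving 9 two-element pairs and 9 integers whose partner 53−x falls outside [9,35].
Treating each of those 18 groups as a pigeonhole, one can pick one integer per group — 18 integers — with no two summing to 53.
The 19th integer lands in an occupied pair, forcing a sum of 53.

19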